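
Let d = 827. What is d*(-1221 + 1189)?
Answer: -26464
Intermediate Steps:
d*(-1221 + 1189) = 827*(-1221 + 1189) = 827*(-32) = -26464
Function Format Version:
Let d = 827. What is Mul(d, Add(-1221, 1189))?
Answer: -26464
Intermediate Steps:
Mul(d, Add(-1221, 1189)) = Mul(827, Add(-1221, 1189)) = Mul(827, -32) = -26464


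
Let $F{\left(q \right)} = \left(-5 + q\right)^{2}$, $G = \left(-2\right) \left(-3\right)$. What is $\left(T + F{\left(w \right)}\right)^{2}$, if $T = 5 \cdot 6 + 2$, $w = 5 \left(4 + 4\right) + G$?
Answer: $2934369$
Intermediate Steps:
$G = 6$
$w = 46$ ($w = 5 \left(4 + 4\right) + 6 = 5 \cdot 8 + 6 = 40 + 6 = 46$)
$T = 32$ ($T = 30 + 2 = 32$)
$\left(T + F{\left(w \right)}\right)^{2} = \left(32 + \left(-5 + 46\right)^{2}\right)^{2} = \left(32 + 41^{2}\right)^{2} = \left(32 + 1681\right)^{2} = 1713^{2} = 2934369$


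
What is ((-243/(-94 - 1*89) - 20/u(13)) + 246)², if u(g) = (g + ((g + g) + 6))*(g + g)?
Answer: 3115426213249/50936769 ≈ 61163.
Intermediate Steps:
u(g) = 2*g*(6 + 3*g) (u(g) = (g + (2*g + 6))*(2*g) = (g + (6 + 2*g))*(2*g) = (6 + 3*g)*(2*g) = 2*g*(6 + 3*g))
((-243/(-94 - 1*89) - 20/u(13)) + 246)² = ((-243/(-94 - 1*89) - 20*1/(78*(2 + 13))) + 246)² = ((-243/(-94 - 89) - 20/(6*13*15)) + 246)² = ((-243/(-183) - 20/1170) + 246)² = ((-243*(-1/183) - 20*1/1170) + 246)² = ((81/61 - 2/117) + 246)² = (9355/7137 + 246)² = (1765057/7137)² = 3115426213249/50936769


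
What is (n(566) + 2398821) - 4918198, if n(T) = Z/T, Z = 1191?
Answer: -1425966191/566 ≈ -2.5194e+6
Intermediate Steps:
n(T) = 1191/T
(n(566) + 2398821) - 4918198 = (1191/566 + 2398821) - 4918198 = 1357733877/566 - 4918198 = -1425966191/566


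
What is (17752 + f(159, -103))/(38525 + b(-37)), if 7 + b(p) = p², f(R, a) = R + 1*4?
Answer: 17915/39887 ≈ 0.44914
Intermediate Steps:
f(R, a) = 4 + R (f(R, a) = R + 4 = 4 + R)
b(p) = -7 + p²
(17752 + f(159, -103))/(38525 + b(-37)) = (17752 + (4 + 159))/(38525 + (-7 + (-37)²)) = (17752 + 163)/(38525 + (-7 + 1369)) = 17915/(38525 + 1362) = 17915/39887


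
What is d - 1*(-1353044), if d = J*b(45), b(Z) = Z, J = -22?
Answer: 1352054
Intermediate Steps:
d = -990 (d = -22*45 = -990)
d - 1*(-1353044) = -990 - 1*(-1353044) = -990 + 1353044 = 1352054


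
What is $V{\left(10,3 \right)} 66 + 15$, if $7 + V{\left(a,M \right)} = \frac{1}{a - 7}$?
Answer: $-425$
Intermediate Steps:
$V{\left(a,M \right)} = -7 + \frac{1}{-7 + a}$ ($V{\left(a,M \right)} = -7 + \frac{1}{a - 7} = -7 + \frac{1}{-7 + a}$)
$V{\left(10,3 \right)} 66 + 15 = \frac{50 - 70}{-7 + 10} \cdot 66 + 15 = \frac{50 - 70}{3} \cdot 66 + 15 = \frac{1}{3} \left(-20\right) 66 + 15 = \left(- \frac{20}{3}\right) 66 + 15 = -440 + 15 = -425$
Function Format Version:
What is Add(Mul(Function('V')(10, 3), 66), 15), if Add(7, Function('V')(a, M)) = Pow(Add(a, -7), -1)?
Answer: -425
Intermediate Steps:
Function('V')(a, M) = Add(-7, Pow(Add(-7, a), -1)) (Function('V')(a, M) = Add(-7, Pow(Add(a, -7), -1)) = Add(-7, Pow(Add(-7, a), -1)))
Add(Mul(Function('V')(10, 3), 66), 15) = Add(Mul(Mul(Pow(Add(-7, 10), -1), Add(50, Mul(-7, 10))), 66), 15) = Add(Mul(Mul(Pow(3, -1), Add(50, -70)), 66), 15) = Add(Mul(Mul(Rational(1, 3), -20), 66), 15) = Add(Mul(Rational(-20, 3), 66), 15) = Add(-440, 15) = -425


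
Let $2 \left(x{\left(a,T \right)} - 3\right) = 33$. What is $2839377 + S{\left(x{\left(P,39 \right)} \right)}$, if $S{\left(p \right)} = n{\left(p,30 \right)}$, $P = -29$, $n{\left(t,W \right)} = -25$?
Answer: $2839352$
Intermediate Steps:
$x{\left(a,T \right)} = \frac{39}{2}$ ($x{\left(a,T \right)} = 3 + \frac{1}{2} \cdot 33 = 3 + \frac{33}{2} = \frac{39}{2}$)
$S{\left(p \right)} = -25$
$2839377 + S{\left(x{\left(P,39 \right)} \right)} = 2839377 - 25 = 2839352$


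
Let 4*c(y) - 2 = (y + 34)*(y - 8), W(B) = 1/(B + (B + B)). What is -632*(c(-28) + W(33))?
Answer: 3346756/99 ≈ 33806.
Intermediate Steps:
W(B) = 1/(3*B) (W(B) = 1/(B + 2*B) = 1/(3*B))
c(y) = ½ + (-8 + y)*(34 + y)/4 (c(y) = ½ + ((y + 34)*(y - 8))/4 = ½ + ((34 + y)*(-8 + y))/4 = ½ + ((-8 + y)*(34 + y))/4 = ½ + (-8 + y)*(34 + y)/4)
-632*(c(-28) + W(33)) = -632*((-135/2 + (¼)*(-28)² + (13/2)*(-28)) + (⅓)/33) = -632*((-135/2 + (¼)*784 - 182) + (⅓)*(1/33)) = -632*((-135/2 + 196 - 182) + 1/99) = -632*(-107/2 + 1/99) = -632*(-10591/198) = 3346756/99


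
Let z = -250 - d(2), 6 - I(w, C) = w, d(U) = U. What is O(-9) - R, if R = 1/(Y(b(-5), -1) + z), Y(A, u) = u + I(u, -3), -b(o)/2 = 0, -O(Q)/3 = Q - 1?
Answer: 7381/246 ≈ 30.004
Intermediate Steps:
O(Q) = 3 - 3*Q (O(Q) = -3*(Q - 1) = -3*(-1 + Q) = 3 - 3*Q)
b(o) = 0 (b(o) = -2*0 = 0)
I(w, C) = 6 - w
Y(A, u) = 6 (Y(A, u) = u + (6 - u) = 6)
z = -252 (z = -250 - 1*2 = -250 - 2 = -252)
R = -1/246 (R = 1/(6 - 252) = 1/(-246) = -1/246 ≈ -0.0040650)
O(-9) - R = (3 - 3*(-9)) - 1*(-1/246) = (3 + 27) + 1/246 = 30 + 1/246 = 7381/246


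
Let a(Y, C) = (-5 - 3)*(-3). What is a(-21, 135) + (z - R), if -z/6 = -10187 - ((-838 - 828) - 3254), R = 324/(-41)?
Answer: 1296990/41 ≈ 31634.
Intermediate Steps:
R = -324/41 (R = 324*(-1/41) = -324/41 ≈ -7.9024)
a(Y, C) = 24 (a(Y, C) = -8*(-3) = 24)
z = 31602 (z = -6*(-10187 - ((-838 - 828) - 3254)) = -6*(-10187 - (-1666 - 3254)) = -6*(-10187 - 1*(-4920)) = -6*(-10187 + 4920) = -6*(-5267) = 31602)
a(-21, 135) + (z - R) = 24 + (31602 - 1*(-324/41)) = 24 + (31602 + 324/41) = 24 + 1296006/41 = 1296990/41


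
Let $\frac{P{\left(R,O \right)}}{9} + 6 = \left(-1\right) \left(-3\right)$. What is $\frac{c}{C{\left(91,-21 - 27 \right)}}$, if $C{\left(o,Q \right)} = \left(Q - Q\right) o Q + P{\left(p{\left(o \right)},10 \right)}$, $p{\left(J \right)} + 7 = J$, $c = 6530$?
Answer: $- \frac{6530}{27} \approx -241.85$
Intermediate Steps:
$p{\left(J \right)} = -7 + J$
$P{\left(R,O \right)} = -27$ ($P{\left(R,O \right)} = -54 + 9 \left(\left(-1\right) \left(-3\right)\right) = -54 + 9 \cdot 3 = -54 + 27 = -27$)
$C{\left(o,Q \right)} = -27$ ($C{\left(o,Q \right)} = \left(Q - Q\right) o Q - 27 = 0 o Q - 27 = 0 Q - 27 = 0 - 27 = -27$)
$\frac{c}{C{\left(91,-21 - 27 \right)}} = \frac{6530}{-27} = 6530 \left(- \frac{1}{27}\right) = - \frac{6530}{27}$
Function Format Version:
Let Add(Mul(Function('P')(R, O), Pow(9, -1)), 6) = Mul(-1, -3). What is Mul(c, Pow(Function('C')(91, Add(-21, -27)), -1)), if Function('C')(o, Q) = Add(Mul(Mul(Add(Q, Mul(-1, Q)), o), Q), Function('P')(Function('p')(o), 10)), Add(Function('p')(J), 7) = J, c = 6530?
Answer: Rational(-6530, 27) ≈ -241.85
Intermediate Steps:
Function('p')(J) = Add(-7, J)
Function('P')(R, O) = -27 (Function('P')(R, O) = Add(-54, Mul(9, Mul(-1, -3))) = Add(-54, Mul(9, 3)) = Add(-54, 27) = -27)
Function('C')(o, Q) = -27 (Function('C')(o, Q) = Add(Mul(Mul(Add(Q, Mul(-1, Q)), o), Q), -27) = Add(Mul(Mul(0, o), Q), -27) = Add(Mul(0, Q), -27) = Add(0, -27) = -27)
Mul(c, Pow(Function('C')(91, Add(-21, -27)), -1)) = Mul(6530, Pow(-27, -1)) = Mul(6530, Rational(-1, 27)) = Rational(-6530, 27)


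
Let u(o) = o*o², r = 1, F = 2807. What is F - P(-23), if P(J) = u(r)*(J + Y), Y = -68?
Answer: 2898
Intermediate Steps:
u(o) = o³
P(J) = -68 + J (P(J) = 1³*(J - 68) = 1*(-68 + J) = -68 + J)
F - P(-23) = 2807 - (-68 - 23) = 2807 - 1*(-91) = 2807 + 91 = 2898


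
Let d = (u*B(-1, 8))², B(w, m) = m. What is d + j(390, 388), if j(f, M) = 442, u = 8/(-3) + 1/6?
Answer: 842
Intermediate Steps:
u = -5/2 (u = 8*(-⅓) + 1*(⅙) = -8/3 + ⅙ = -5/2 ≈ -2.5000)
d = 400 (d = (-5/2*8)² = (-20)² = 400)
d + j(390, 388) = 400 + 442 = 842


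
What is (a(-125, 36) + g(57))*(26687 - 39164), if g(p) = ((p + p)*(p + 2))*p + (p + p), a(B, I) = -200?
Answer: -4782384192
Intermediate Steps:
g(p) = 2*p + 2*p**2*(2 + p) (g(p) = ((2*p)*(2 + p))*p + 2*p = (2*p*(2 + p))*p + 2*p = 2*p**2*(2 + p) + 2*p = 2*p + 2*p**2*(2 + p))
(a(-125, 36) + g(57))*(26687 - 39164) = (-200 + 2*57*(1 + 57**2 + 2*57))*(26687 - 39164) = (-200 + 2*57*(1 + 3249 + 114))*(-12477) = (-200 + 2*57*3364)*(-12477) = (-200 + 383496)*(-12477) = 383296*(-12477) = -4782384192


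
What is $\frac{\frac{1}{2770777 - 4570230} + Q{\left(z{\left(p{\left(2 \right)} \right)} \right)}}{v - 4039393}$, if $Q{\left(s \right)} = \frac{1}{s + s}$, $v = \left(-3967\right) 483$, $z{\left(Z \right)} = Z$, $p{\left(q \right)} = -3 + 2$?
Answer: $\frac{1799455}{21433119133324} \approx 8.3957 \cdot 10^{-8}$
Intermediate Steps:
$p{\left(q \right)} = -1$
$v = -1916061$
$Q{\left(s \right)} = \frac{1}{2 s}$
$\frac{\frac{1}{2770777 - 4570230} + Q{\left(z{\left(p{\left(2 \right)} \right)} \right)}}{v - 4039393} = \frac{\frac{1}{2770777 - 4570230} + \frac{1}{2 \left(-1\right)}}{-1916061 - 4039393} = \frac{\frac{1}{-1799453} + \frac{1}{2} \left(-1\right)}{-5955454} = \left(- \frac{1}{1799453} - \frac{1}{2}\right) \left(- \frac{1}{5955454}\right) = \left(- \frac{1799455}{3598906}\right) \left(- \frac{1}{5955454}\right) = \frac{1799455}{21433119133324}$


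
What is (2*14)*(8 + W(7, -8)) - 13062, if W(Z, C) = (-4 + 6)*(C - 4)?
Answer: -13510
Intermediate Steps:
W(Z, C) = -8 + 2*C (W(Z, C) = 2*(-4 + C) = -8 + 2*C)
(2*14)*(8 + W(7, -8)) - 13062 = (2*14)*(8 + (-8 + 2*(-8))) - 13062 = 28*(8 + (-8 - 16)) - 13062 = 28*(8 - 24) - 13062 = 28*(-16) - 13062 = -448 - 13062 = -13510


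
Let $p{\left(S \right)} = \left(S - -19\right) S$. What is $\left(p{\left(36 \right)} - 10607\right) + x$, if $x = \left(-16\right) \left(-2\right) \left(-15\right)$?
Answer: $-9107$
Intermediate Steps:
$x = -480$ ($x = 32 \left(-15\right) = -480$)
$p{\left(S \right)} = S \left(19 + S\right)$ ($p{\left(S \right)} = \left(S + 19\right) S = \left(19 + S\right) S = S \left(19 + S\right)$)
$\left(p{\left(36 \right)} - 10607\right) + x = \left(36 \left(19 + 36\right) - 10607\right) - 480 = \left(36 \cdot 55 - 10607\right) - 480 = \left(1980 - 10607\right) - 480 = -8627 - 480 = -9107$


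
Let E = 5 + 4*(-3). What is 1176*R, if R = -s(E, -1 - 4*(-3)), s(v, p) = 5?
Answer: -5880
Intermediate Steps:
E = -7 (E = 5 - 12 = -7)
R = -5 (R = -1*5 = -5)
1176*R = 1176*(-5) = -5880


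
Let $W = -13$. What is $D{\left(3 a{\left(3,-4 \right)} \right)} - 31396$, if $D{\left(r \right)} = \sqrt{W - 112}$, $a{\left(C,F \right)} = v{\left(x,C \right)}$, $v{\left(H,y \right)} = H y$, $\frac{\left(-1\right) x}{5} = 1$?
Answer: $-31396 + 5 i \sqrt{5} \approx -31396.0 + 11.18 i$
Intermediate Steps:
$x = -5$ ($x = \left(-5\right) 1 = -5$)
$a{\left(C,F \right)} = - 5 C$
$D{\left(r \right)} = 5 i \sqrt{5}$ ($D{\left(r \right)} = \sqrt{-13 - 112} = \sqrt{-125} = 5 i \sqrt{5}$)
$D{\left(3 a{\left(3,-4 \right)} \right)} - 31396 = 5 i \sqrt{5} - 31396 = -31396 + 5 i \sqrt{5}$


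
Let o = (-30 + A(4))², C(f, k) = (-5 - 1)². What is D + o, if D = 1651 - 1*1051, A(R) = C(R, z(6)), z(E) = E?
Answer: 636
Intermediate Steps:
C(f, k) = 36 (C(f, k) = (-6)² = 36)
A(R) = 36
o = 36 (o = (-30 + 36)² = 6² = 36)
D = 600 (D = 1651 - 1051 = 600)
D + o = 600 + 36 = 636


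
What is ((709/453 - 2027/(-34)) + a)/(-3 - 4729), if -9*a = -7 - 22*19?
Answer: -5008961/218646792 ≈ -0.022909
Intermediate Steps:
a = 425/9 (a = -(-7 - 22*19)/9 = -(-7 - 418)/9 = -1/9*(-425) = 425/9 ≈ 47.222)
((709/453 - 2027/(-34)) + a)/(-3 - 4729) = ((709/453 - 2027/(-34)) + 425/9)/(-3 - 4729) = ((709*(1/453) - 2027*(-1/34)) + 425/9)/(-4732) = ((709/453 + 2027/34) + 425/9)*(-1/4732) = (942337/15402 + 425/9)*(-1/4732) = (5008961/46206)*(-1/4732) = -5008961/218646792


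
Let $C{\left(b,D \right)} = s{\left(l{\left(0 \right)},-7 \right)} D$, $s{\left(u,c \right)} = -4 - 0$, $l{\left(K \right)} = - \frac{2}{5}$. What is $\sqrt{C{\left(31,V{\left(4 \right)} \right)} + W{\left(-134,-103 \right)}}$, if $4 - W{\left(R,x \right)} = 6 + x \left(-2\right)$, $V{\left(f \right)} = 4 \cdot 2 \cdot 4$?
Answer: $4 i \sqrt{21} \approx 18.33 i$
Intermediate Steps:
$l{\left(K \right)} = - \frac{2}{5}$ ($l{\left(K \right)} = \left(-2\right) \frac{1}{5} = - \frac{2}{5}$)
$s{\left(u,c \right)} = -4$ ($s{\left(u,c \right)} = -4 + 0 = -4$)
$V{\left(f \right)} = 32$ ($V{\left(f \right)} = 8 \cdot 4 = 32$)
$C{\left(b,D \right)} = - 4 D$
$W{\left(R,x \right)} = -2 + 2 x$ ($W{\left(R,x \right)} = 4 - \left(6 + x \left(-2\right)\right) = 4 - \left(6 - 2 x\right) = 4 + \left(-6 + 2 x\right) = -2 + 2 x$)
$\sqrt{C{\left(31,V{\left(4 \right)} \right)} + W{\left(-134,-103 \right)}} = \sqrt{\left(-4\right) 32 + \left(-2 + 2 \left(-103\right)\right)} = \sqrt{-128 - 208} = \sqrt{-336} = 4 i \sqrt{21}$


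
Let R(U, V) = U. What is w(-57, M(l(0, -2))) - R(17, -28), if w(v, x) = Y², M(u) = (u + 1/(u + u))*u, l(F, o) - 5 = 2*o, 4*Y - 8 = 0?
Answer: -13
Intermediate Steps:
Y = 2 (Y = 2 + (¼)*0 = 2 + 0 = 2)
l(F, o) = 5 + 2*o
M(u) = u*(u + 1/(2*u)) (M(u) = (u + 1/(2*u))*u = u*(u + 1/(2*u)))
w(v, x) = 4 (w(v, x) = 2² = 4)
w(-57, M(l(0, -2))) - R(17, -28) = 4 - 1*17 = 4 - 17 = -13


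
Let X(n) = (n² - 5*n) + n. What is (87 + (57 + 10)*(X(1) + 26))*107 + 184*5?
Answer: 175116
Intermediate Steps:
X(n) = n² - 4*n
(87 + (57 + 10)*(X(1) + 26))*107 + 184*5 = (87 + (57 + 10)*(1*(-4 + 1) + 26))*107 + 184*5 = (87 + 67*(1*(-3) + 26))*107 + 920 = (87 + 67*(-3 + 26))*107 + 920 = (87 + 67*23)*107 + 920 = (87 + 1541)*107 + 920 = 1628*107 + 920 = 174196 + 920 = 175116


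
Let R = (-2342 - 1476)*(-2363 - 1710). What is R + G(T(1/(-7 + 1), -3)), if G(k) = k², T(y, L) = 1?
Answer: 15550715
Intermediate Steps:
R = 15550714 (R = -3818*(-4073) = 15550714)
R + G(T(1/(-7 + 1), -3)) = 15550714 + 1² = 15550714 + 1 = 15550715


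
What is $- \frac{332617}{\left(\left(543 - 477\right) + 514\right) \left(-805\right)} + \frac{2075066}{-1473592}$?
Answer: $- \frac{29919160321}{43001256550} \approx -0.69577$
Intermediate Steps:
$- \frac{332617}{\left(\left(543 - 477\right) + 514\right) \left(-805\right)} + \frac{2075066}{-1473592} = - \frac{332617}{\left(\left(543 - 477\right) + 514\right) \left(-805\right)} + 2075066 \left(- \frac{1}{1473592}\right) = - \frac{332617}{\left(66 + 514\right) \left(-805\right)} - \frac{1037533}{736796} = - \frac{332617}{580 \left(-805\right)} - \frac{1037533}{736796} = - \frac{332617}{-466900} - \frac{1037533}{736796} = \left(-332617\right) \left(- \frac{1}{466900}\right) - \frac{1037533}{736796} = \frac{332617}{466900} - \frac{1037533}{736796} = - \frac{29919160321}{43001256550}$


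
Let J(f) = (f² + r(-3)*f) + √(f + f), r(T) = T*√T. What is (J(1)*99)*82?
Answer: 8118 + 8118*√2 - 24354*I*√3 ≈ 19599.0 - 42182.0*I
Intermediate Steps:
r(T) = T^(3/2)
J(f) = f² + √2*√f - 3*I*f*√3 (J(f) = (f² + (-3)^(3/2)*f) + √(f + f) = (f² + (-3*I*√3)*f) + √(2*f) = (f² - 3*I*f*√3) + √2*√f = f² + √2*√f - 3*I*f*√3)
(J(1)*99)*82 = ((1² + √2*√1 - 3*I*1*√3)*99)*82 = ((1 + √2*1 - 3*I*√3)*99)*82 = ((1 + √2 - 3*I*√3)*99)*82 = (99 + 99*√2 - 297*I*√3)*82 = 8118 + 8118*√2 - 24354*I*√3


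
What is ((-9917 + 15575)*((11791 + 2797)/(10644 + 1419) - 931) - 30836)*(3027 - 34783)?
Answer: 675687977076376/4021 ≈ 1.6804e+11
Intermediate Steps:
((-9917 + 15575)*((11791 + 2797)/(10644 + 1419) - 931) - 30836)*(3027 - 34783) = (5658*(14588/12063 - 931) - 30836)*(-31756) = (5658*(-11216065/12063) - 30836)*(-31756) = (-21153498590/4021 - 30836)*(-31756) = -21277490146/4021*(-31756) = 675687977076376/4021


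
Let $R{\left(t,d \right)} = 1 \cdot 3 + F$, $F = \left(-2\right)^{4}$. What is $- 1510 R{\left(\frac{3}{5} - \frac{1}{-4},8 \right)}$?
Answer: $-28690$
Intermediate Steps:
$F = 16$
$R{\left(t,d \right)} = 19$ ($R{\left(t,d \right)} = 1 \cdot 3 + 16 = 3 + 16 = 19$)
$- 1510 R{\left(\frac{3}{5} - \frac{1}{-4},8 \right)} = \left(-1510\right) 19 = -28690$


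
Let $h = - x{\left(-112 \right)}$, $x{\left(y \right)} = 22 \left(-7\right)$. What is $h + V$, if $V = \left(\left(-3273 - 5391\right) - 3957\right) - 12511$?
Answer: $-24978$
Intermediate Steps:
$x{\left(y \right)} = -154$
$V = -25132$ ($V = \left(-8664 - 3957\right) - 12511 = -12621 - 12511 = -25132$)
$h = 154$ ($h = \left(-1\right) \left(-154\right) = 154$)
$h + V = 154 - 25132 = -24978$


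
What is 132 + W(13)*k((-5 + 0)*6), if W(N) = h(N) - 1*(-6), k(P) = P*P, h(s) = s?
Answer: 17232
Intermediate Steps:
k(P) = P**2
W(N) = 6 + N (W(N) = N - 1*(-6) = N + 6 = 6 + N)
132 + W(13)*k((-5 + 0)*6) = 132 + (6 + 13)*((-5 + 0)*6)**2 = 132 + 19*(-5*6)**2 = 132 + 19*(-30)**2 = 132 + 19*900 = 132 + 17100 = 17232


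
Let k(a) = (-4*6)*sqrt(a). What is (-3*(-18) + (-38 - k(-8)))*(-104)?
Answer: -1664 - 4992*I*sqrt(2) ≈ -1664.0 - 7059.8*I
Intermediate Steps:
k(a) = -24*sqrt(a)
(-3*(-18) + (-38 - k(-8)))*(-104) = (-3*(-18) + (-38 - (-24)*sqrt(-8)))*(-104) = (54 + (-38 - (-24)*2*I*sqrt(2)))*(-104) = (54 + (-38 - (-48)*I*sqrt(2)))*(-104) = (54 + (-38 + 48*I*sqrt(2)))*(-104) = (16 + 48*I*sqrt(2))*(-104) = -1664 - 4992*I*sqrt(2)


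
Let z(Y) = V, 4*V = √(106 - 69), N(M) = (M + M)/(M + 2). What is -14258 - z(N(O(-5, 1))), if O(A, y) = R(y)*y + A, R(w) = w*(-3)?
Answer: -14258 - √37/4 ≈ -14260.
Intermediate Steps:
R(w) = -3*w
O(A, y) = A - 3*y² (O(A, y) = (-3*y)*y + A = -3*y² + A = A - 3*y²)
N(M) = 2*M/(2 + M) (N(M) = (2*M)/(2 + M) = 2*M/(2 + M))
V = √37/4 (V = √(106 - 69)/4 = √37/4 ≈ 1.5207)
z(Y) = √37/4
-14258 - z(N(O(-5, 1))) = -14258 - √37/4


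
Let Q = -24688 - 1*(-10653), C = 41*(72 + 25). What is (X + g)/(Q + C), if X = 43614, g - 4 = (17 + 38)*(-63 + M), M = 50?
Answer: -42903/10058 ≈ -4.2656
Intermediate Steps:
C = 3977 (C = 41*97 = 3977)
g = -711 (g = 4 + (17 + 38)*(-63 + 50) = 4 + 55*(-13) = 4 - 715 = -711)
Q = -14035 (Q = -24688 + 10653 = -14035)
(X + g)/(Q + C) = (43614 - 711)/(-14035 + 3977) = 42903/(-10058) = 42903*(-1/10058) = -42903/10058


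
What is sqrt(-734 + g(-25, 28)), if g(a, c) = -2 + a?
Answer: I*sqrt(761) ≈ 27.586*I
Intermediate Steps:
sqrt(-734 + g(-25, 28)) = sqrt(-734 + (-2 - 25)) = sqrt(-734 - 27) = sqrt(-761) = I*sqrt(761)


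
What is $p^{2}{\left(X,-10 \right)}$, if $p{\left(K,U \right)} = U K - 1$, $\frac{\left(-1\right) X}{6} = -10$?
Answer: $361201$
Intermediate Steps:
$X = 60$ ($X = \left(-6\right) \left(-10\right) = 60$)
$p{\left(K,U \right)} = -1 + K U$ ($p{\left(K,U \right)} = K U - 1 = -1 + K U$)
$p^{2}{\left(X,-10 \right)} = \left(-1 + 60 \left(-10\right)\right)^{2} = \left(-1 - 600\right)^{2} = \left(-601\right)^{2} = 361201$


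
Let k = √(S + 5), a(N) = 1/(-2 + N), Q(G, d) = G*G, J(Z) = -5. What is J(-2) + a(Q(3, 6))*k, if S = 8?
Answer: -5 + √13/7 ≈ -4.4849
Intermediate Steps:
Q(G, d) = G²
k = √13 (k = √(8 + 5) = √13 ≈ 3.6056)
J(-2) + a(Q(3, 6))*k = -5 + √13/(-2 + 3²) = -5 + √13/(-2 + 9) = -5 + √13/7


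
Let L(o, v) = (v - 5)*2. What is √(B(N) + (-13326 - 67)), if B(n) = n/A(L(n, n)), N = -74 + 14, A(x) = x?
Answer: I*√2263339/13 ≈ 115.73*I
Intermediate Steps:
L(o, v) = -10 + 2*v (L(o, v) = (-5 + v)*2 = -10 + 2*v)
N = -60
B(n) = n/(-10 + 2*n)
√(B(N) + (-13326 - 67)) = √((½)*(-60)/(-5 - 60) + (-13326 - 67)) = √((½)*(-60)/(-65) - 13393) = √((½)*(-60)*(-1/65) - 13393) = √(6/13 - 13393) = √(-174103/13) = I*√2263339/13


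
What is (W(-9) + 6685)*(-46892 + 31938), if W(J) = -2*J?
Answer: -100236662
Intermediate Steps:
(W(-9) + 6685)*(-46892 + 31938) = (-2*(-9) + 6685)*(-46892 + 31938) = (18 + 6685)*(-14954) = 6703*(-14954) = -100236662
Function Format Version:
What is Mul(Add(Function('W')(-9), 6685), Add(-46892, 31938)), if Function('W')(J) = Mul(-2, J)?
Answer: -100236662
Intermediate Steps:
Mul(Add(Function('W')(-9), 6685), Add(-46892, 31938)) = Mul(Add(Mul(-2, -9), 6685), Add(-46892, 31938)) = Mul(Add(18, 6685), -14954) = Mul(6703, -14954) = -100236662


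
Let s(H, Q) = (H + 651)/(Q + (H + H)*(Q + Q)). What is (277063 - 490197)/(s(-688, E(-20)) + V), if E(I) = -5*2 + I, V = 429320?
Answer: -17589949020/35431779563 ≈ -0.49645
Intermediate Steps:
E(I) = -10 + I
s(H, Q) = (651 + H)/(Q + 4*H*Q) (s(H, Q) = (651 + H)/(Q + (2*H)*(2*Q)) = (651 + H)/(Q + 4*H*Q))
(277063 - 490197)/(s(-688, E(-20)) + V) = (277063 - 490197)/((651 - 688)/((-10 - 20)*(1 + 4*(-688))) + 429320) = -213134/(-37/(-30*(1 - 2752)) + 429320) = -213134/(-1/30*(-37)/(-2751) + 429320) = -213134/(-1/30*(-1/2751)*(-37) + 429320) = -213134/(-37/82530 + 429320) = -213134/35431779563/82530 = -213134*82530/35431779563 = -17589949020/35431779563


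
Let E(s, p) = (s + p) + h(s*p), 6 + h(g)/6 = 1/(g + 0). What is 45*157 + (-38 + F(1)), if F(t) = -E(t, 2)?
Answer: 7057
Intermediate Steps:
h(g) = -36 + 6/g (h(g) = -36 + 6/(g + 0) = -36 + 6/g)
E(s, p) = -36 + p + s + 6/(p*s) (E(s, p) = (s + p) + (-36 + 6/((s*p))) = (p + s) + (-36 + 6/((p*s))) = (p + s) + (-36 + 6*(1/(p*s))) = (p + s) + (-36 + 6/(p*s)) = -36 + p + s + 6/(p*s))
F(t) = 34 - t - 3/t (F(t) = -(-36 + 2 + t + 6/(2*t)) = -(-36 + 2 + t + 6*(½)/t) = -(-36 + 2 + t + 3/t) = -(-34 + t + 3/t) = 34 - t - 3/t)
45*157 + (-38 + F(1)) = 45*157 + (-38 + (34 - 1*1 - 3/1)) = 7065 + (-38 + (34 - 1 - 3*1)) = 7065 + (-38 + (34 - 1 - 3)) = 7065 + (-38 + 30) = 7065 - 8 = 7057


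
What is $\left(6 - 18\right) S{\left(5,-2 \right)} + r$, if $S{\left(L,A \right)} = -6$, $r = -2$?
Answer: $70$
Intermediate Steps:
$\left(6 - 18\right) S{\left(5,-2 \right)} + r = \left(6 - 18\right) \left(-6\right) - 2 = \left(-12\right) \left(-6\right) - 2 = 72 - 2 = 70$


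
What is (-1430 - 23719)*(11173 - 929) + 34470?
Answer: -257591886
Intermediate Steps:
(-1430 - 23719)*(11173 - 929) + 34470 = -25149*10244 + 34470 = -257626356 + 34470 = -257591886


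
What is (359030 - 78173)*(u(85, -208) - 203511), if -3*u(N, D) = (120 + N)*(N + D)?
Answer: -54796885842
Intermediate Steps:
u(N, D) = -(120 + N)*(D + N)/3 (u(N, D) = -(120 + N)*(N + D)/3 = -(120 + N)*(D + N)/3)
(359030 - 78173)*(u(85, -208) - 203511) = (359030 - 78173)*((-40*(-208) - 40*85 - ⅓*85² - ⅓*(-208)*85) - 203511) = 280857*((8320 - 3400 - ⅓*7225 + 17680/3) - 203511) = 280857*((8320 - 3400 - 7225/3 + 17680/3) - 203511) = 280857*(8405 - 203511) = 280857*(-195106) = -54796885842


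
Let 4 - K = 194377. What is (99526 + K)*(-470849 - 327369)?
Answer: 75708582646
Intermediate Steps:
K = -194373 (K = 4 - 1*194377 = 4 - 194377 = -194373)
(99526 + K)*(-470849 - 327369) = (99526 - 194373)*(-470849 - 327369) = -94847*(-798218) = 75708582646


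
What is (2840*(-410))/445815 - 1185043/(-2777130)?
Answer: -20039853533/9171008970 ≈ -2.1851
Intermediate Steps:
(2840*(-410))/445815 - 1185043/(-2777130) = -1164400*1/445815 - 1185043*(-1/2777130) = -232880/89163 + 1185043/2777130 = -20039853533/9171008970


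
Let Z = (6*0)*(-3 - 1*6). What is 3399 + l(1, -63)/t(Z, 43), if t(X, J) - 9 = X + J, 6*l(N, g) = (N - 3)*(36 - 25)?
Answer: 530233/156 ≈ 3398.9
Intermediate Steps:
l(N, g) = -11/2 + 11*N/6 (l(N, g) = ((N - 3)*(36 - 25))/6 = ((-3 + N)*11)/6 = (-33 + 11*N)/6 = -11/2 + 11*N/6)
Z = 0 (Z = 0*(-3 - 6) = 0*(-9) = 0)
t(X, J) = 9 + J + X (t(X, J) = 9 + (X + J) = 9 + (J + X) = 9 + J + X)
3399 + l(1, -63)/t(Z, 43) = 3399 + (-11/2 + (11/6)*1)/(9 + 43 + 0) = 3399 + (-11/2 + 11/6)/52 = 3399 - 11/3*1/52 = 3399 - 11/156 = 530233/156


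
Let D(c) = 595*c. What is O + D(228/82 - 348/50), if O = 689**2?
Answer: 96808009/205 ≈ 4.7223e+5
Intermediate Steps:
O = 474721
O + D(228/82 - 348/50) = 474721 + 595*(228/82 - 348/50) = 474721 + 595*(228*(1/82) - 348*1/50) = 474721 + 595*(114/41 - 174/25) = 474721 + 595*(-4284/1025) = 474721 - 509796/205 = 96808009/205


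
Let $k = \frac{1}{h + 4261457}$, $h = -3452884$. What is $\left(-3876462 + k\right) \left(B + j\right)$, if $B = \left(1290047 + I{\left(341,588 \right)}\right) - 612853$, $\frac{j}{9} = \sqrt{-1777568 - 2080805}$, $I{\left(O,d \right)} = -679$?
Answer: $- \frac{2120470313190093375}{808573} - \frac{28209622578525 i \sqrt{3858373}}{808573} \approx -2.6225 \cdot 10^{12} - 6.853 \cdot 10^{10} i$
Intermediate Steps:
$j = 9 i \sqrt{3858373}$ ($j = 9 \sqrt{-1777568 - 2080805} = 9 \sqrt{-3858373} = 9 i \sqrt{3858373} \approx 17678.0 i$)
$k = \frac{1}{808573}$ ($k = \frac{1}{-3452884 + 4261457} = \frac{1}{808573} \approx 1.2367 \cdot 10^{-6}$)
$B = 676515$ ($B = \left(1290047 - 679\right) - 612853 = 1289368 - 612853 = 676515$)
$\left(-3876462 + k\right) \left(B + j\right) = \left(-3876462 + \frac{1}{808573}\right) \left(676515 + 9 i \sqrt{3858373}\right) = - \frac{3134402508725 \left(676515 + 9 i \sqrt{3858373}\right)}{808573} = - \frac{2120470313190093375}{808573} - \frac{28209622578525 i \sqrt{3858373}}{808573}$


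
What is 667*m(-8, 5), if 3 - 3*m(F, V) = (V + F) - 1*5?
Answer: 7337/3 ≈ 2445.7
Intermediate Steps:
m(F, V) = 8/3 - F/3 - V/3 (m(F, V) = 1 - ((V + F) - 1*5)/3 = 1 - ((F + V) - 5)/3 = 1 - (-5 + F + V)/3 = 1 + (5/3 - F/3 - V/3) = 8/3 - F/3 - V/3)
667*m(-8, 5) = 667*(8/3 - 1/3*(-8) - 1/3*5) = 667*(8/3 + 8/3 - 5/3) = 667*(11/3) = 7337/3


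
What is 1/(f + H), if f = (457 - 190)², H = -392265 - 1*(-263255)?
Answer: -1/57721 ≈ -1.7325e-5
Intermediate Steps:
H = -129010 (H = -392265 + 263255 = -129010)
f = 71289 (f = 267² = 71289)
1/(f + H) = 1/(71289 - 129010) = 1/(-57721) = -1/57721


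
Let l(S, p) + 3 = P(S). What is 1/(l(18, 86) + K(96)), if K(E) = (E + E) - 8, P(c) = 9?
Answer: 1/190 ≈ 0.0052632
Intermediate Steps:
K(E) = -8 + 2*E (K(E) = 2*E - 8 = -8 + 2*E)
l(S, p) = 6 (l(S, p) = -3 + 9 = 6)
1/(l(18, 86) + K(96)) = 1/(6 + (-8 + 2*96)) = 1/(6 + (-8 + 192)) = 1/(6 + 184) = 1/190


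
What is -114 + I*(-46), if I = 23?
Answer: -1172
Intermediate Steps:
-114 + I*(-46) = -114 + 23*(-46) = -114 - 1058 = -1172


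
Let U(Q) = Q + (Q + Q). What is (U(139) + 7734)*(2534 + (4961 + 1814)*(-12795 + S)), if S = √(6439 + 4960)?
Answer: -706557950241 + 55223025*√11399 ≈ -7.0066e+11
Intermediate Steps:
U(Q) = 3*Q (U(Q) = Q + 2*Q = 3*Q)
S = √11399 ≈ 106.77
(U(139) + 7734)*(2534 + (4961 + 1814)*(-12795 + S)) = (3*139 + 7734)*(2534 + (4961 + 1814)*(-12795 + √11399)) = (417 + 7734)*(2534 + 6775*(-12795 + √11399)) = 8151*(2534 + (-86686125 + 6775*√11399)) = 8151*(-86683591 + 6775*√11399) = -706557950241 + 55223025*√11399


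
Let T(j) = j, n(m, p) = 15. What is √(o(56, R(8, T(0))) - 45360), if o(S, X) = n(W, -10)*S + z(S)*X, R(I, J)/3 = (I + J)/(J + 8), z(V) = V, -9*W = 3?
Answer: 24*I*√77 ≈ 210.6*I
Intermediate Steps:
W = -⅓ (W = -⅑*3 = -⅓ ≈ -0.33333)
R(I, J) = 3*(I + J)/(8 + J) (R(I, J) = 3*((I + J)/(J + 8)) = 3*((I + J)/(8 + J)) = 3*(I + J)/(8 + J))
o(S, X) = 15*S + S*X
√(o(56, R(8, T(0))) - 45360) = √(56*(15 + 3*(8 + 0)/(8 + 0)) - 45360) = √(56*(15 + 3*8/8) - 45360) = √(56*(15 + 3*(⅛)*8) - 45360) = √(56*(15 + 3) - 45360) = √(56*18 - 45360) = √(1008 - 45360) = √(-44352) = 24*I*√77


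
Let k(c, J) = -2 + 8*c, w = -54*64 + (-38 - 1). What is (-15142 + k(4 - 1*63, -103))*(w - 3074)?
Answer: 102581504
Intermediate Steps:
w = -3495 (w = -3456 - 39 = -3495)
(-15142 + k(4 - 1*63, -103))*(w - 3074) = (-15142 + (-2 + 8*(4 - 1*63)))*(-3495 - 3074) = (-15142 + (-2 + 8*(4 - 63)))*(-6569) = (-15142 + (-2 + 8*(-59)))*(-6569) = (-15142 + (-2 - 472))*(-6569) = (-15142 - 474)*(-6569) = -15616*(-6569) = 102581504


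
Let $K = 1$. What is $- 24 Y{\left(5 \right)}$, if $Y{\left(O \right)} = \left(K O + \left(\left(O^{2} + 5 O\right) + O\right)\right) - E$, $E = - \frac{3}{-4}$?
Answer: $-1422$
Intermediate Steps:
$E = \frac{3}{4}$ ($E = \left(-3\right) \left(- \frac{1}{4}\right) = \frac{3}{4} \approx 0.75$)
$Y{\left(O \right)} = - \frac{3}{4} + O^{2} + 7 O$ ($Y{\left(O \right)} = \left(1 O + \left(\left(O^{2} + 5 O\right) + O\right)\right) - \frac{3}{4} = \left(O + \left(O^{2} + 6 O\right)\right) - \frac{3}{4} = \left(O^{2} + 7 O\right) - \frac{3}{4} = - \frac{3}{4} + O^{2} + 7 O$)
$- 24 Y{\left(5 \right)} = - 24 \left(- \frac{3}{4} + 5^{2} + 7 \cdot 5\right) = - 24 \left(- \frac{3}{4} + 25 + 35\right) = \left(-24\right) \frac{237}{4} = -1422$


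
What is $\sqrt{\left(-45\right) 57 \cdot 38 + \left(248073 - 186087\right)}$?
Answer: $2 i \sqrt{8871} \approx 188.37 i$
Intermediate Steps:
$\sqrt{\left(-45\right) 57 \cdot 38 + \left(248073 - 186087\right)} = \sqrt{\left(-2565\right) 38 + 61986} = \sqrt{-97470 + 61986} = \sqrt{-35484} = 2 i \sqrt{8871}$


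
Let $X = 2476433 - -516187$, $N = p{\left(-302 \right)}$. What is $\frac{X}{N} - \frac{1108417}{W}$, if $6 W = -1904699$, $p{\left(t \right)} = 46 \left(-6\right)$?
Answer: $- \frac{20645669503}{1904699} \approx -10839.0$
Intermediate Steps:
$p{\left(t \right)} = -276$
$N = -276$
$W = - \frac{1904699}{6}$ ($W = \frac{1}{6} \left(-1904699\right) = - \frac{1904699}{6} \approx -3.1745 \cdot 10^{5}$)
$X = 2992620$ ($X = 2476433 + 516187 = 2992620$)
$\frac{X}{N} - \frac{1108417}{W} = \frac{2992620}{-276} - \frac{1108417}{- \frac{1904699}{6}} = 2992620 \left(- \frac{1}{276}\right) - - \frac{6650502}{1904699} = - \frac{249385}{23} + \frac{6650502}{1904699} = - \frac{20645669503}{1904699}$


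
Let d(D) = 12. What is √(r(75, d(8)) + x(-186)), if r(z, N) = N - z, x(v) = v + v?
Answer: I*√435 ≈ 20.857*I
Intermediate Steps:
x(v) = 2*v
√(r(75, d(8)) + x(-186)) = √((12 - 1*75) + 2*(-186)) = √((12 - 75) - 372) = √(-63 - 372) = √(-435) = I*√435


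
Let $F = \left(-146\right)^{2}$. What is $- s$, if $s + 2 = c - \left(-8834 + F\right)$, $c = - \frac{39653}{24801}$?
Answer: $\frac{309655337}{24801} \approx 12486.0$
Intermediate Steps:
$F = 21316$
$c = - \frac{39653}{24801}$ ($c = \left(-39653\right) \frac{1}{24801} = - \frac{39653}{24801} \approx -1.5988$)
$s = - \frac{309655337}{24801}$ ($s = -2 - \frac{309605735}{24801} = - \frac{309655337}{24801} \approx -12486.0$)
$- s = \left(-1\right) \left(- \frac{309655337}{24801}\right) = \frac{309655337}{24801}$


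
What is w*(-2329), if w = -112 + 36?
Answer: 177004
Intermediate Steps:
w = -76
w*(-2329) = -76*(-2329) = 177004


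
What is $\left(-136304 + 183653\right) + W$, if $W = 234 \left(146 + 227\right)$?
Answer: $134631$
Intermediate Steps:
$W = 87282$ ($W = 234 \cdot 373 = 87282$)
$\left(-136304 + 183653\right) + W = \left(-136304 + 183653\right) + 87282 = 47349 + 87282 = 134631$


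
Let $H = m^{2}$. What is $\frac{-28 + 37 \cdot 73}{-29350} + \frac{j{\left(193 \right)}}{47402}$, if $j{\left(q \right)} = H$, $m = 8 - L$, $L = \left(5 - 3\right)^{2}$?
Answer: $- \frac{63117973}{695624350} \approx -0.090736$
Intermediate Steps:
$L = 4$ ($L = 2^{2} = 4$)
$m = 4$ ($m = 8 - 4 = 4$)
$H = 16$ ($H = 4^{2} = 16$)
$j{\left(q \right)} = 16$
$\frac{-28 + 37 \cdot 73}{-29350} + \frac{j{\left(193 \right)}}{47402} = \frac{-28 + 37 \cdot 73}{-29350} + \frac{16}{47402} = \left(-28 + 2701\right) \left(- \frac{1}{29350}\right) + 16 \cdot \frac{1}{47402} = 2673 \left(- \frac{1}{29350}\right) + \frac{8}{23701} = - \frac{2673}{29350} + \frac{8}{23701} = - \frac{63117973}{695624350}$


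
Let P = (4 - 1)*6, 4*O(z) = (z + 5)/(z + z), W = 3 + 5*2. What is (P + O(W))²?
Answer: 893025/2704 ≈ 330.26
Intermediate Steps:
W = 13 (W = 3 + 10 = 13)
O(z) = (5 + z)/(8*z) (O(z) = ((z + 5)/(z + z))/4 = ((5 + z)/((2*z)))/4 = ((5 + z)*(1/(2*z)))/4 = ((5 + z)/(2*z))/4 = (5 + z)/(8*z))
P = 18 (P = 3*6 = 18)
(P + O(W))² = (18 + (⅛)*(5 + 13)/13)² = (18 + (⅛)*(1/13)*18)² = (18 + 9/52)² = (945/52)² = 893025/2704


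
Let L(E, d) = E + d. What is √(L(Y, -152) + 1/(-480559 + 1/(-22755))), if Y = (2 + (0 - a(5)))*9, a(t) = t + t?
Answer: I*√26785214743005210080714/10935120046 ≈ 14.967*I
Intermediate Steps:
a(t) = 2*t
Y = -72 (Y = (2 + (0 - 2*5))*9 = (2 + (0 - 1*10))*9 = (2 + (0 - 10))*9 = (2 - 10)*9 = -8*9 = -72)
√(L(Y, -152) + 1/(-480559 + 1/(-22755))) = √((-72 - 152) + 1/(-480559 + 1/(-22755))) = √(-224 + 1/(-480559 - 1/22755)) = √(-224 + 1/(-10935120046/22755)) = √(-224 - 22755/10935120046) = √(-2449466913059/10935120046) = I*√26785214743005210080714/10935120046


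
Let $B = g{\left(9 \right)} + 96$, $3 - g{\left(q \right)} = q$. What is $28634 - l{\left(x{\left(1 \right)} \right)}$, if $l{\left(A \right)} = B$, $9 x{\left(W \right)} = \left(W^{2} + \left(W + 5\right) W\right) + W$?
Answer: $28544$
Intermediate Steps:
$g{\left(q \right)} = 3 - q$
$x{\left(W \right)} = \frac{W}{9} + \frac{W^{2}}{9} + \frac{W \left(5 + W\right)}{9}$ ($x{\left(W \right)} = \frac{\left(W^{2} + \left(W + 5\right) W\right) + W}{9} = \frac{\left(W^{2} + \left(5 + W\right) W\right) + W}{9} = \frac{\left(W^{2} + W \left(5 + W\right)\right) + W}{9} = \frac{W + W^{2} + W \left(5 + W\right)}{9} = \frac{W}{9} + \frac{W^{2}}{9} + \frac{W \left(5 + W\right)}{9}$)
$B = 90$ ($B = \left(3 - 9\right) + 96 = -6 + 96 = 90$)
$l{\left(A \right)} = 90$
$28634 - l{\left(x{\left(1 \right)} \right)} = 28634 - 90 = 28544$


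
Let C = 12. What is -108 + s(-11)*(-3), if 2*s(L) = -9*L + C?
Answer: -549/2 ≈ -274.50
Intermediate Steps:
s(L) = 6 - 9*L/2 (s(L) = (-9*L + 12)/2 = (12 - 9*L)/2 = 6 - 9*L/2)
-108 + s(-11)*(-3) = -108 + (6 - 9/2*(-11))*(-3) = -108 + (6 + 99/2)*(-3) = -108 + (111/2)*(-3) = -108 - 333/2 = -549/2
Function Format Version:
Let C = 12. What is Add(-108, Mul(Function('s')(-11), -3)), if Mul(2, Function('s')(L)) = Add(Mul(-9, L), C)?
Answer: Rational(-549, 2) ≈ -274.50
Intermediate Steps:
Function('s')(L) = Add(6, Mul(Rational(-9, 2), L)) (Function('s')(L) = Mul(Rational(1, 2), Add(Mul(-9, L), 12)) = Mul(Rational(1, 2), Add(12, Mul(-9, L))) = Add(6, Mul(Rational(-9, 2), L)))
Add(-108, Mul(Function('s')(-11), -3)) = Add(-108, Mul(Add(6, Mul(Rational(-9, 2), -11)), -3)) = Add(-108, Mul(Add(6, Rational(99, 2)), -3)) = Add(-108, Mul(Rational(111, 2), -3)) = Add(-108, Rational(-333, 2)) = Rational(-549, 2)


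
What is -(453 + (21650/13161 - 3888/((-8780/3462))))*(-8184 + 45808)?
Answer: -2160429224514136/28888395 ≈ -7.4785e+7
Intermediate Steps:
-(453 + (21650/13161 - 3888/((-8780/3462))))*(-8184 + 45808) = -(453 + (21650*(1/13161) - 3888/((-8780*1/3462))))*37624 = -(453 + (21650/13161 - 3888/(-4390/1731)))*37624 = -(453 + (21650/13161 - 3888*(-1731/4390)))*37624 = -(453 + (21650/13161 + 3365064/2195))*37624 = -(453 + 44335129054/28888395)*37624 = -57421571989*37624/28888395 = -1*2160429224514136/28888395 = -2160429224514136/28888395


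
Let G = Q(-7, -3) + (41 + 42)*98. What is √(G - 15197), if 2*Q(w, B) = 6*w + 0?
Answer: 2*I*√1771 ≈ 84.167*I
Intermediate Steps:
Q(w, B) = 3*w (Q(w, B) = (6*w + 0)/2 = (6*w)/2 = 3*w)
G = 8113 (G = 3*(-7) + (41 + 42)*98 = -21 + 83*98 = -21 + 8134 = 8113)
√(G - 15197) = √(8113 - 15197) = √(-7084) = 2*I*√1771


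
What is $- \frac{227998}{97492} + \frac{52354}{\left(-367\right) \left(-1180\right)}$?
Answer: $- \frac{5852044857}{2638742845} \approx -2.2177$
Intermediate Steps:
$- \frac{227998}{97492} + \frac{52354}{\left(-367\right) \left(-1180\right)} = \left(-227998\right) \frac{1}{97492} + \frac{52354}{433060} = - \frac{113999}{48746} + 52354 \cdot \frac{1}{433060} = - \frac{113999}{48746} + \frac{26177}{216530} = - \frac{5852044857}{2638742845}$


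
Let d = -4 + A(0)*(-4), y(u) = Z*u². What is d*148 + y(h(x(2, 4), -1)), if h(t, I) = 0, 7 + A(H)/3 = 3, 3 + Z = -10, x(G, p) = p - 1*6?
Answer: 6512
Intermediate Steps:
x(G, p) = -6 + p (x(G, p) = p - 6 = -6 + p)
Z = -13 (Z = -3 - 10 = -13)
A(H) = -12 (A(H) = -21 + 3*3 = -21 + 9 = -12)
y(u) = -13*u²
d = 44 (d = -4 - 12*(-4) = -4 + 48 = 44)
d*148 + y(h(x(2, 4), -1)) = 44*148 - 13*0² = 6512 - 13*0 = 6512 + 0 = 6512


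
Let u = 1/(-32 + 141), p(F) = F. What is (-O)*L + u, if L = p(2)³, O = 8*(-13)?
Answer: 90689/109 ≈ 832.01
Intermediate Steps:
O = -104
u = 1/109 ≈ 0.0091743
L = 8 (L = 2³ = 8)
(-O)*L + u = -1*(-104)*8 + 1/109 = 104*8 + 1/109 = 832 + 1/109 = 90689/109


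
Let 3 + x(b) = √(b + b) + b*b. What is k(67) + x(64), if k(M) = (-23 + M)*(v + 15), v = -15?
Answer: 4093 + 8*√2 ≈ 4104.3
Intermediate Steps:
x(b) = -3 + b² + √2*√b (x(b) = -3 + (√(b + b) + b*b) = -3 + (√(2*b) + b²) = -3 + (√2*√b + b²) = -3 + (b² + √2*√b) = -3 + b² + √2*√b)
k(M) = 0 (k(M) = (-23 + M)*(-15 + 15) = (-23 + M)*0 = 0)
k(67) + x(64) = 0 + (-3 + 64² + √2*√64) = 0 + (-3 + 4096 + √2*8) = 0 + (-3 + 4096 + 8*√2) = 0 + (4093 + 8*√2) = 4093 + 8*√2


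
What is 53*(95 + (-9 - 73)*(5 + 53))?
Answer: -247033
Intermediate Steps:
53*(95 + (-9 - 73)*(5 + 53)) = 53*(95 - 82*58) = 53*(95 - 4756) = 53*(-4661) = -247033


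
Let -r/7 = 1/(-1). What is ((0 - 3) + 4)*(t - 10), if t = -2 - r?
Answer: -19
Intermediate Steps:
r = 7 (r = -7/(-1) = -7*(-1) = 7)
t = -9 (t = -2 - 1*7 = -2 - 7 = -9)
((0 - 3) + 4)*(t - 10) = ((0 - 3) + 4)*(-9 - 10) = (-3 + 4)*(-19) = 1*(-19) = -19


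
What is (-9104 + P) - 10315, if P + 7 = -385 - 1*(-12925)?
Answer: -6886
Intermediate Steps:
P = 12533 (P = -7 + (-385 - 1*(-12925)) = -7 + (-385 + 12925) = -7 + 12540 = 12533)
(-9104 + P) - 10315 = (-9104 + 12533) - 10315 = 3429 - 10315 = -6886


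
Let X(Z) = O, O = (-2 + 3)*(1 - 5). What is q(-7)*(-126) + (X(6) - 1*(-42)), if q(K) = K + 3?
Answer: 542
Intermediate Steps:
q(K) = 3 + K
O = -4 (O = 1*(-4) = -4)
X(Z) = -4
q(-7)*(-126) + (X(6) - 1*(-42)) = (3 - 7)*(-126) + (-4 - 1*(-42)) = -4*(-126) + (-4 + 42) = 504 + 38 = 542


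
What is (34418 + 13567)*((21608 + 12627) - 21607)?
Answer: 605954580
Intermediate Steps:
(34418 + 13567)*((21608 + 12627) - 21607) = 47985*(34235 - 21607) = 47985*12628 = 605954580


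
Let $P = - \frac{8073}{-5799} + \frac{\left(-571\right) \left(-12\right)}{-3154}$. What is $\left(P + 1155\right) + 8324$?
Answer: $\frac{28892845588}{3048341} \approx 9478.2$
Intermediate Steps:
$P = - \frac{2378751}{3048341}$ ($P = \left(-8073\right) \left(- \frac{1}{5799}\right) + 6852 \left(- \frac{1}{3154}\right) = \frac{2691}{1933} - \frac{3426}{1577} = - \frac{2378751}{3048341} \approx -0.78034$)
$\left(P + 1155\right) + 8324 = \left(- \frac{2378751}{3048341} + 1155\right) + 8324 = \frac{3518455104}{3048341} + 8324 = \frac{28892845588}{3048341}$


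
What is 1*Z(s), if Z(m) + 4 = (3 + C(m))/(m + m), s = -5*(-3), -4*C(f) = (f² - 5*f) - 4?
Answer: -307/60 ≈ -5.1167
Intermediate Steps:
C(f) = 1 - f²/4 + 5*f/4 (C(f) = -((f² - 5*f) - 4)/4 = -(-4 + f² - 5*f)/4 = 1 - f²/4 + 5*f/4)
s = 15
Z(m) = -4 + (4 - m²/4 + 5*m/4)/(2*m) (Z(m) = -4 + (3 + (1 - m²/4 + 5*m/4))/(m + m) = -4 + (4 - m²/4 + 5*m/4)/((2*m)) = -4 + (4 - m²/4 + 5*m/4)*(1/(2*m)) = -4 + (4 - m²/4 + 5*m/4)/(2*m))
1*Z(s) = 1*(-27/8 + 2/15 - ⅛*15) = 1*(-27/8 + 2*(1/15) - 15/8) = 1*(-27/8 + 2/15 - 15/8) = 1*(-307/60) = -307/60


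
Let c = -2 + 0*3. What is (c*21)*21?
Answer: -882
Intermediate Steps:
c = -2 (c = -2 + 0 = -2)
(c*21)*21 = -2*21*21 = -42*21 = -882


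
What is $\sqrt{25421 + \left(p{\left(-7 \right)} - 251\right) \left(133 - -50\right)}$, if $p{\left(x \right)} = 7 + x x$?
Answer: $2 i \sqrt{2566} \approx 101.31 i$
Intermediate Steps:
$p{\left(x \right)} = 7 + x^{2}$
$\sqrt{25421 + \left(p{\left(-7 \right)} - 251\right) \left(133 - -50\right)} = \sqrt{25421 + \left(\left(7 + \left(-7\right)^{2}\right) - 251\right) \left(133 - -50\right)} = \sqrt{25421 + \left(\left(7 + 49\right) - 251\right) \left(133 + 50\right)} = \sqrt{25421 + \left(56 - 251\right) 183} = \sqrt{25421 - 35685} = \sqrt{-10264} = 2 i \sqrt{2566}$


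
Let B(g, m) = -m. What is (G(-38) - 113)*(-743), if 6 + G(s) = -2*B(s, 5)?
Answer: 80987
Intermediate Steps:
G(s) = 4 (G(s) = -6 - (-2)*5 = -6 - 2*(-5) = -6 + 10 = 4)
(G(-38) - 113)*(-743) = (4 - 113)*(-743) = -109*(-743) = 80987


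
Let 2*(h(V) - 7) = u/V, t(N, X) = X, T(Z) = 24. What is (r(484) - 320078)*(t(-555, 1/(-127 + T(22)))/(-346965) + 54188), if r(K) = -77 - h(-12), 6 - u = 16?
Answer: -7440080079886788689/428848740 ≈ -1.7349e+10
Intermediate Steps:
u = -10 (u = 6 - 1*16 = 6 - 16 = -10)
h(V) = 7 - 5/V (h(V) = 7 + (-10/V)/2 = 7 - 5/V)
r(K) = -1013/12 (r(K) = -77 - (7 - 5/(-12)) = -77 - (7 - 5*(-1/12)) = -77 - (7 + 5/12) = -77 - 1*89/12 = -77 - 89/12 = -1013/12)
(r(484) - 320078)*(t(-555, 1/(-127 + T(22)))/(-346965) + 54188) = (-1013/12 - 320078)*(1/((-127 + 24)*(-346965)) + 54188) = -3841949*(-1/346965/(-103) + 54188)/12 = -3841949*(-1/103*(-1/346965) + 54188)/12 = -3841949*(1/35737395 + 54188)/12 = -3841949/12*1936537960261/35737395 = -7440080079886788689/428848740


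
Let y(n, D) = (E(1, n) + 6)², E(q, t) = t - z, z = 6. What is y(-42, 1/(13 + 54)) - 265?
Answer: 1499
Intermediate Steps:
E(q, t) = -6 + t (E(q, t) = t - 1*6 = t - 6 = -6 + t)
y(n, D) = n² (y(n, D) = ((-6 + n) + 6)² = n²)
y(-42, 1/(13 + 54)) - 265 = (-42)² - 265 = 1764 - 265 = 1499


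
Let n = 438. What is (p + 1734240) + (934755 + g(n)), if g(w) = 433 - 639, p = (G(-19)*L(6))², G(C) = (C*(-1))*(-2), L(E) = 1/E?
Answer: 24019462/9 ≈ 2.6688e+6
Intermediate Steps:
G(C) = 2*C (G(C) = -C*(-2) = 2*C)
p = 361/9 (p = ((2*(-19))/6)² = (-38*⅙)² = (-19/3)² = 361/9 ≈ 40.111)
g(w) = -206
(p + 1734240) + (934755 + g(n)) = (361/9 + 1734240) + (934755 - 206) = 15608521/9 + 934549 = 24019462/9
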